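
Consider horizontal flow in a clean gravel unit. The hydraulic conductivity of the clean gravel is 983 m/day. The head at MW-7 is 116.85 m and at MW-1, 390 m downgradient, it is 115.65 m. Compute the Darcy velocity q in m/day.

3.02

Hydraulic gradient i = (116.85 − 115.65) / 390 = 1.2 / 390 = 0.003077.
Specific discharge q = K · i = 983.0 × 0.003077 = 3.025 m/day.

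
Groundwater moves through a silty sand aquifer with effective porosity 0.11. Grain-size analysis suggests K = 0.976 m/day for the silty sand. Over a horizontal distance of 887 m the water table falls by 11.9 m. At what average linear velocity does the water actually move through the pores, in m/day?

0.119

Hydraulic gradient i = Δh / L = 11.9 / 887 = 0.01342.
Darcy flux q = K · i = 0.9760 × 0.01342 = 0.01309 m/day.
Seepage velocity v = q / n_e = 0.01309 / 0.11 = 0.1190 m/day.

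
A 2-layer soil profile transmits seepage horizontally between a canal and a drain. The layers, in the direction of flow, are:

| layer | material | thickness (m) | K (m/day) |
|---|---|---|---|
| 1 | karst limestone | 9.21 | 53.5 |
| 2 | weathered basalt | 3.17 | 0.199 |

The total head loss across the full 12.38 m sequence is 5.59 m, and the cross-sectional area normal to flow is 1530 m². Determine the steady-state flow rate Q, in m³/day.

Flow is perpendicular to layering, so the layers act in series and the equivalent K is the thickness-weighted harmonic mean.
Total thickness L = 9.21 + 3.17 = 12.38 m.
Σ(b_i/K_i) = 9.21/53.5 + 3.17/0.199 = 16.10 d.
K_eq = L / Σ(b_i/K_i) = 12.38 / 16.10 = 0.7689 m/day.
Q = K_eq · A · (Δh/L) = 0.7689 × 1530 × (5.59/12.38) = 531.2 m³/day.

531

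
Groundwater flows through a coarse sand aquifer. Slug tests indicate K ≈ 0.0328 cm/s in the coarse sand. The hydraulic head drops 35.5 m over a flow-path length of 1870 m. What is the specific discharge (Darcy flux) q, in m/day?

0.538

Convert K: 0.0328 cm/s × 864 = 28.34 m/day.
Hydraulic gradient i = Δh / L = 35.5 / 1870 = 0.01898.
Specific discharge q = K · i = 28.34 × 0.01898 = 0.5380 m/day.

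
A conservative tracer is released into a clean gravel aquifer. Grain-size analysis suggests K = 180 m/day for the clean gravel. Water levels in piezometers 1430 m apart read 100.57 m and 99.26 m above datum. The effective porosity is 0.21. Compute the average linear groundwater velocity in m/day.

0.785

Hydraulic gradient i = (100.57 − 99.26) / 1430 = 1.31 / 1430 = 0.0009161.
Darcy flux q = K · i = 180.0 × 0.0009161 = 0.1649 m/day.
Seepage velocity v = q / n_e = 0.1649 / 0.21 = 0.7852 m/day.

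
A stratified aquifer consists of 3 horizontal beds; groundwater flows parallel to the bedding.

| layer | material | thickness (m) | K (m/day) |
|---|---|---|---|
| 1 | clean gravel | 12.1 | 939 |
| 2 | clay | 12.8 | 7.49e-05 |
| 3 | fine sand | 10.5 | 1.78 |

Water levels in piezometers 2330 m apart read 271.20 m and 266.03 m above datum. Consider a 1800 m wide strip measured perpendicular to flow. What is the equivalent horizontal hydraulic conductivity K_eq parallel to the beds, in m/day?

Flow is parallel to layering, so each bed carries its own Darcy discharge and the transmissivities add.
Σ(K_i·b_i) = 939×12.1 + 7.49e-05×12.8 + 1.78×10.5 = 11381 m²/day.
Total thickness b = 35.40 m, so K_eq = Σ(K_i·b_i)/b = 321.5 m/day.

321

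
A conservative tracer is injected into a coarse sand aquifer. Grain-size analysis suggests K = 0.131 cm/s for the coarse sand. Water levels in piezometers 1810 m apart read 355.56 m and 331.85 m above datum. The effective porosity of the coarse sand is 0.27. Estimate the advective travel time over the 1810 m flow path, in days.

Convert K: 0.131 cm/s × 864 = 113.2 m/day.
Hydraulic gradient i = (355.56 − 331.85) / 1810 = 23.71 / 1810 = 0.01310.
Darcy flux q = K · i = 113.2 × 0.01310 = 1.483 m/day.
Seepage velocity v = q / n_e = 1.483 / 0.27 = 5.491 m/day.
Travel time t = L / v = 1810 / 5.491 = 329.6 days.

330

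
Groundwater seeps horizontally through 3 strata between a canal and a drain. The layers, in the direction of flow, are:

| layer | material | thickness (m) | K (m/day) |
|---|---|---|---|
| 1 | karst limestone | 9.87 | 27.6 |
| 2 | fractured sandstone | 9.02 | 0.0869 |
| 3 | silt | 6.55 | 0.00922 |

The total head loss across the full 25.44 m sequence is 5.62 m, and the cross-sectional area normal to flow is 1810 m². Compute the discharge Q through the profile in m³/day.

Flow is perpendicular to layering, so the layers act in series and the equivalent K is the thickness-weighted harmonic mean.
Total thickness L = 9.87 + 9.02 + 6.55 = 25.44 m.
Σ(b_i/K_i) = 9.87/27.6 + 9.02/0.0869 + 6.55/0.00922 = 814.6 d.
K_eq = L / Σ(b_i/K_i) = 25.44 / 814.6 = 0.03123 m/day.
Q = K_eq · A · (Δh/L) = 0.03123 × 1810 × (5.62/25.44) = 12.49 m³/day.

12.5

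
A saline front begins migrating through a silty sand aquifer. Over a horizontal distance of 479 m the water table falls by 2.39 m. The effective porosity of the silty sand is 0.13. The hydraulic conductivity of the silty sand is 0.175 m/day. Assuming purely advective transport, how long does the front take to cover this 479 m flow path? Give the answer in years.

195

Hydraulic gradient i = Δh / L = 2.39 / 479 = 0.004990.
Darcy flux q = K · i = 0.1750 × 0.004990 = 0.0008732 m/day.
Seepage velocity v = q / n_e = 0.0008732 / 0.13 = 0.006717 m/day.
Travel time t = L / v = 479 / 0.006717 = 71315 days = 195.2 years.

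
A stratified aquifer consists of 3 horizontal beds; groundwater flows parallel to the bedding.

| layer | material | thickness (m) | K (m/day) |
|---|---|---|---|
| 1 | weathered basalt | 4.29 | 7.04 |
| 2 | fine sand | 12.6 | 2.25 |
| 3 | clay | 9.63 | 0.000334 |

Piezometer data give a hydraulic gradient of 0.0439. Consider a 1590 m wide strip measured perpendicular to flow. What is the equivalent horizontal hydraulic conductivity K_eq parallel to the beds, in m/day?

Flow is parallel to layering, so each bed carries its own Darcy discharge and the transmissivities add.
Σ(K_i·b_i) = 7.04×4.29 + 2.25×12.6 + 0.000334×9.63 = 58.55 m²/day.
Total thickness b = 26.52 m, so K_eq = Σ(K_i·b_i)/b = 2.208 m/day.

2.21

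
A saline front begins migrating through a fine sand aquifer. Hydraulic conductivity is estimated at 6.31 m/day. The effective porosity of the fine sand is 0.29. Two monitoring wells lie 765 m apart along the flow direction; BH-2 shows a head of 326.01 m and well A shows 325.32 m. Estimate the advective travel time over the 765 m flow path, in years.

Hydraulic gradient i = (326.01 − 325.32) / 765 = 0.69 / 765 = 0.0009020.
Darcy flux q = K · i = 6.310 × 0.0009020 = 0.005691 m/day.
Seepage velocity v = q / n_e = 0.005691 / 0.29 = 0.01963 m/day.
Travel time t = L / v = 765 / 0.01963 = 38980 days = 106.7 years.

107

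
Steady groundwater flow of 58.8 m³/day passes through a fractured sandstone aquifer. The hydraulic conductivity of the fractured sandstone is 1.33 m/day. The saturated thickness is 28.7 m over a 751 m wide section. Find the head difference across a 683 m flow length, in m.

Cross-sectional area A = 751 × 28.7 = 21554 m².
From Q = K·A·i, i = Q / (K·A) = 58.8 / (1.330 × 21554) = 0.002051.
Head loss Δh = i · L = 0.002051 × 683 = 1.401 m.

1.40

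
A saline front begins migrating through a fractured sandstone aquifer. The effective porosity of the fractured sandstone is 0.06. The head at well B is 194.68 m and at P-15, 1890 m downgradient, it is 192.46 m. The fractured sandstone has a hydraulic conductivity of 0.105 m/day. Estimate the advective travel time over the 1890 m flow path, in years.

2520

Hydraulic gradient i = (194.68 − 192.46) / 1890 = 2.22 / 1890 = 0.001175.
Darcy flux q = K · i = 0.1050 × 0.001175 = 0.0001233 m/day.
Seepage velocity v = q / n_e = 0.0001233 / 0.06 = 0.002056 m/day.
Travel time t = L / v = 1890 / 0.002056 = 9.195e+05 days = 2517 years.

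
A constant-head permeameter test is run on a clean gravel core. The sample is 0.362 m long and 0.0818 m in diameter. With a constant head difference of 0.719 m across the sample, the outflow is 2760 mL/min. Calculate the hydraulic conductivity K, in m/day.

381

Cross-sectional area A = π·(d/2)² = π × (0.0818/2)² = 0.005255 m².
Convert discharge: 2760 mL/min = 4.600e-05 m³/s.
Darcy's law rearranged: K = Q·L / (A·Δh) = 4.600e-05 × 0.362 / (0.005255 × 0.719) = 0.004407 m/s = 380.8 m/day.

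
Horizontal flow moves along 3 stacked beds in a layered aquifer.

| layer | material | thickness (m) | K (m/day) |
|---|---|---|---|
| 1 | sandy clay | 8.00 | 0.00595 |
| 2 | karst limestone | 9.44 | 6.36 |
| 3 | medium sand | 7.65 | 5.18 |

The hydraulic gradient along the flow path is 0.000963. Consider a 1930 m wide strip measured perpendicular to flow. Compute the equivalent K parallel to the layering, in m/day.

Flow is parallel to layering, so each bed carries its own Darcy discharge and the transmissivities add.
Σ(K_i·b_i) = 0.00595×8.00 + 6.36×9.44 + 5.18×7.65 = 99.71 m²/day.
Total thickness b = 25.09 m, so K_eq = Σ(K_i·b_i)/b = 3.974 m/day.

3.97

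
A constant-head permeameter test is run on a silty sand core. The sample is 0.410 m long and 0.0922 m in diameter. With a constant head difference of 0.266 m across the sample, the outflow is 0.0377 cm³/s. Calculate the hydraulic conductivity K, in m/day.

Cross-sectional area A = π·(d/2)² = π × (0.0922/2)² = 0.006677 m².
Convert discharge: 0.0377 cm³/s = 3.770e-08 m³/s.
Darcy's law rearranged: K = Q·L / (A·Δh) = 3.770e-08 × 0.410 / (0.006677 × 0.266) = 8.703e-06 m/s = 0.7520 m/day.

0.752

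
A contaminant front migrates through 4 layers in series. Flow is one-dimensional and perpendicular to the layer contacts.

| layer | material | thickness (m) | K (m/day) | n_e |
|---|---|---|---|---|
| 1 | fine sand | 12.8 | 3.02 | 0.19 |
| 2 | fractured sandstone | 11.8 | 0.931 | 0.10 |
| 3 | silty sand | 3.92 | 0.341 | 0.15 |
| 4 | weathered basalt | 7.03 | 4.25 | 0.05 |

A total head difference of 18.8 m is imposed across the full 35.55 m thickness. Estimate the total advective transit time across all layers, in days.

7.28

With flow normal to the layers, continuity requires the same specific discharge q through every layer.
Σ(b_i/K_i) = 12.8/3.02 + 11.8/0.931 + 3.92/0.341 + 7.03/4.25 = 30.06 d.
q = Δh / Σ(b_i/K_i) = 18.8 / 30.06 = 0.6254 m/day.
In each layer the seepage velocity is v_i = q/n_i, so the layer transit time is t_i = b_i·n_i / q:
  layer 1 (fine sand): t_1 = 12.8 × 0.19 / 0.6254 = 3.889 d
  layer 2 (fractured sandstone): t_2 = 11.8 × 0.10 / 0.6254 = 1.887 d
  layer 3 (silty sand): t_3 = 3.92 × 0.15 / 0.6254 = 0.9403 d
  layer 4 (weathered basalt): t_4 = 7.03 × 0.05 / 0.6254 = 0.5621 d
Total t = Σ t_i = 7.278 days.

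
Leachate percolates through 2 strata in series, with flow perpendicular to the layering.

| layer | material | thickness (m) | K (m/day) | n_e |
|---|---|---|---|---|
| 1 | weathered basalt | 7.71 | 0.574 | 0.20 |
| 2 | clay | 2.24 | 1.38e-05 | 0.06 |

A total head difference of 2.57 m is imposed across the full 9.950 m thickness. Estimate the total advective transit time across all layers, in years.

With flow normal to the layers, continuity requires the same specific discharge q through every layer.
Σ(b_i/K_i) = 7.71/0.574 + 2.24/1.38e-05 = 1.623e+05 d.
q = Δh / Σ(b_i/K_i) = 2.57 / 1.623e+05 = 1.583e-05 m/day.
In each layer the seepage velocity is v_i = q/n_i, so the layer transit time is t_i = b_i·n_i / q:
  layer 1 (weathered basalt): t_1 = 7.71 × 0.20 / 1.583e-05 = 97399 d
  layer 2 (clay): t_2 = 2.24 × 0.06 / 1.583e-05 = 8489 d
Total t = Σ t_i = 1.059e+05 days = 289.9 years.

290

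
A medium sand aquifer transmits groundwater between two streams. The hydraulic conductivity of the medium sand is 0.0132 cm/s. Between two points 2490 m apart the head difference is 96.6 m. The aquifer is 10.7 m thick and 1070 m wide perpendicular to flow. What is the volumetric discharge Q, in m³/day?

5070

Convert K: 0.0132 cm/s × 864 = 11.40 m/day.
Cross-sectional area A = 1070 × 10.7 = 11449 m².
Hydraulic gradient i = Δh / L = 96.6 / 2490 = 0.03880.
Darcy's law: Q = K · A · i = 11.40 × 11449 × 0.03880 = 5066 m³/day.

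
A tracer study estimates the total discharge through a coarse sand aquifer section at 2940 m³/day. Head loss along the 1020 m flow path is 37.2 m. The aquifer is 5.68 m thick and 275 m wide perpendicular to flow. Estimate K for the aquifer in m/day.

Cross-sectional area A = 275 × 5.68 = 1562 m².
Hydraulic gradient i = Δh / L = 37.2 / 1020 = 0.03647.
From Q = K·A·i, K = Q / (A·i) = 2940 / (1562 × 0.03647) = 51.61 m/day.

51.6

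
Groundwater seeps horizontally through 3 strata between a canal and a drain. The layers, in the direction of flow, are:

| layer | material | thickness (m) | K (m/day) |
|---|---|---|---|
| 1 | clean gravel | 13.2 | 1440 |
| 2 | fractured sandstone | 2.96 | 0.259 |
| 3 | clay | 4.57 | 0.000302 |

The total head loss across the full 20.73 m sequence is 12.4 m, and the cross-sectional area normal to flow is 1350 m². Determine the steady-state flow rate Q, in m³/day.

1.11

Flow is perpendicular to layering, so the layers act in series and the equivalent K is the thickness-weighted harmonic mean.
Total thickness L = 13.2 + 2.96 + 4.57 = 20.73 m.
Σ(b_i/K_i) = 13.2/1440 + 2.96/0.259 + 4.57/0.000302 = 15144 d.
K_eq = L / Σ(b_i/K_i) = 20.73 / 15144 = 0.001369 m/day.
Q = K_eq · A · (Δh/L) = 0.001369 × 1350 × (12.4/20.73) = 1.105 m³/day.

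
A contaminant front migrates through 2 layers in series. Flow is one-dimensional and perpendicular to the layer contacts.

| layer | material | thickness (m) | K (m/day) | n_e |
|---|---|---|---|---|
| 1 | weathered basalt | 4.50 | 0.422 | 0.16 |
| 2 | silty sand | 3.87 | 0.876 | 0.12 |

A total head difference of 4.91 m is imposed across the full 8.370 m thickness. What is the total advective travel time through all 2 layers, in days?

With flow normal to the layers, continuity requires the same specific discharge q through every layer.
Σ(b_i/K_i) = 4.50/0.422 + 3.87/0.876 = 15.08 d.
q = Δh / Σ(b_i/K_i) = 4.91 / 15.08 = 0.3256 m/day.
In each layer the seepage velocity is v_i = q/n_i, so the layer transit time is t_i = b_i·n_i / q:
  layer 1 (weathered basalt): t_1 = 4.50 × 0.16 / 0.3256 = 2.212 d
  layer 2 (silty sand): t_2 = 3.87 × 0.12 / 0.3256 = 1.426 d
Total t = Σ t_i = 3.638 days.

3.64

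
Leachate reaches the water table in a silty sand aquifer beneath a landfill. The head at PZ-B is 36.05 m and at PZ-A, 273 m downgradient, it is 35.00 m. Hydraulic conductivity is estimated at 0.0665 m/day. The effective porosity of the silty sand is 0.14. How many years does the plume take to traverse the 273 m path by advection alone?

409

Hydraulic gradient i = (36.05 − 35.00) / 273 = 1.05 / 273 = 0.003846.
Darcy flux q = K · i = 0.06650 × 0.003846 = 0.0002558 m/day.
Seepage velocity v = q / n_e = 0.0002558 / 0.14 = 0.001827 m/day.
Travel time t = L / v = 273 / 0.001827 = 1.494e+05 days = 409.1 years.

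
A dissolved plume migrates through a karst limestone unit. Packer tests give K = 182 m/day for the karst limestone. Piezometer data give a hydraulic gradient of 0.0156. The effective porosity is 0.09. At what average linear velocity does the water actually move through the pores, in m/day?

31.5

Hydraulic gradient i = 0.0156.
Darcy flux q = K · i = 182.0 × 0.01560 = 2.839 m/day.
Seepage velocity v = q / n_e = 2.839 / 0.09 = 31.55 m/day.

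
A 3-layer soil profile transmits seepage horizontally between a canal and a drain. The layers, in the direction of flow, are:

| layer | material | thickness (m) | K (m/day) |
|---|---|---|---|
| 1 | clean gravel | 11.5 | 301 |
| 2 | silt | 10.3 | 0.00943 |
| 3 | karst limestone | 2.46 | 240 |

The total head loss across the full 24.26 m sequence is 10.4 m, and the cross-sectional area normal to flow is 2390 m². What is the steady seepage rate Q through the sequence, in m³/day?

Flow is perpendicular to layering, so the layers act in series and the equivalent K is the thickness-weighted harmonic mean.
Total thickness L = 11.5 + 10.3 + 2.46 = 24.26 m.
Σ(b_i/K_i) = 11.5/301 + 10.3/0.00943 + 2.46/240 = 1092 d.
K_eq = L / Σ(b_i/K_i) = 24.26 / 1092 = 0.02221 m/day.
Q = K_eq · A · (Δh/L) = 0.02221 × 2390 × (10.4/24.26) = 22.76 m³/day.

22.8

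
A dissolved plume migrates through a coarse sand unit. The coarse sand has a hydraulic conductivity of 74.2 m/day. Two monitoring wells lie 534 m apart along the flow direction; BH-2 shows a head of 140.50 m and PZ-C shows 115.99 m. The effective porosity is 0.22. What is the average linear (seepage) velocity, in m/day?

15.5

Hydraulic gradient i = (140.50 − 115.99) / 534 = 24.51 / 534 = 0.04590.
Darcy flux q = K · i = 74.20 × 0.04590 = 3.406 m/day.
Seepage velocity v = q / n_e = 3.406 / 0.22 = 15.48 m/day.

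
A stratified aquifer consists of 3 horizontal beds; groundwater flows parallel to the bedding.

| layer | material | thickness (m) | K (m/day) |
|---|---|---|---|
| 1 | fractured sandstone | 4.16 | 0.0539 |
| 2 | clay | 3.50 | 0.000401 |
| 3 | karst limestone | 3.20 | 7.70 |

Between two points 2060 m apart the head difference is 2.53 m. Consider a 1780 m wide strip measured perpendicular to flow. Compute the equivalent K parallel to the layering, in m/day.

Flow is parallel to layering, so each bed carries its own Darcy discharge and the transmissivities add.
Σ(K_i·b_i) = 0.0539×4.16 + 0.000401×3.50 + 7.70×3.20 = 24.87 m²/day.
Total thickness b = 10.86 m, so K_eq = Σ(K_i·b_i)/b = 2.290 m/day.

2.29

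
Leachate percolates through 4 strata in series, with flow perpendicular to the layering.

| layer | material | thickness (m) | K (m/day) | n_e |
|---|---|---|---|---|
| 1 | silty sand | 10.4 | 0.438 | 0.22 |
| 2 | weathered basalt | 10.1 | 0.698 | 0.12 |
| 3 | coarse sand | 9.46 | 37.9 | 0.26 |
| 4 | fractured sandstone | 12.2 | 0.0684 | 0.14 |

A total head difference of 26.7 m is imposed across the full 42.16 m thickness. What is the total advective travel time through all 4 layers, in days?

With flow normal to the layers, continuity requires the same specific discharge q through every layer.
Σ(b_i/K_i) = 10.4/0.438 + 10.1/0.698 + 9.46/37.9 + 12.2/0.0684 = 216.8 d.
q = Δh / Σ(b_i/K_i) = 26.7 / 216.8 = 0.1231 m/day.
In each layer the seepage velocity is v_i = q/n_i, so the layer transit time is t_i = b_i·n_i / q:
  layer 1 (silty sand): t_1 = 10.4 × 0.22 / 0.1231 = 18.58 d
  layer 2 (weathered basalt): t_2 = 10.1 × 0.12 / 0.1231 = 9.842 d
  layer 3 (coarse sand): t_3 = 9.46 × 0.26 / 0.1231 = 19.97 d
  layer 4 (fractured sandstone): t_4 = 12.2 × 0.14 / 0.1231 = 13.87 d
Total t = Σ t_i = 62.27 days.

62.3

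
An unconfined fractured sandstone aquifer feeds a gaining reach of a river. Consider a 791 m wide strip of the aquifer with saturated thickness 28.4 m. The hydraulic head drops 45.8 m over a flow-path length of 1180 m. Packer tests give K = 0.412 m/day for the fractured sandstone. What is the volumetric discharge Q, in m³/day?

Cross-sectional area A = 791 × 28.4 = 22464 m².
Hydraulic gradient i = Δh / L = 45.8 / 1180 = 0.03881.
Darcy's law: Q = K · A · i = 0.4120 × 22464 × 0.03881 = 359.2 m³/day.

359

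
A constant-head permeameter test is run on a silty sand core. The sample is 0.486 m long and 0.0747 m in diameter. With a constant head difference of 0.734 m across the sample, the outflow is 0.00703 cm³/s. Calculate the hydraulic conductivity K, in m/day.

Cross-sectional area A = π·(d/2)² = π × (0.0747/2)² = 0.004383 m².
Convert discharge: 0.00703 cm³/s = 7.030e-09 m³/s.
Darcy's law rearranged: K = Q·L / (A·Δh) = 7.030e-09 × 0.486 / (0.004383 × 0.734) = 1.062e-06 m/s = 0.09177 m/day.

0.0918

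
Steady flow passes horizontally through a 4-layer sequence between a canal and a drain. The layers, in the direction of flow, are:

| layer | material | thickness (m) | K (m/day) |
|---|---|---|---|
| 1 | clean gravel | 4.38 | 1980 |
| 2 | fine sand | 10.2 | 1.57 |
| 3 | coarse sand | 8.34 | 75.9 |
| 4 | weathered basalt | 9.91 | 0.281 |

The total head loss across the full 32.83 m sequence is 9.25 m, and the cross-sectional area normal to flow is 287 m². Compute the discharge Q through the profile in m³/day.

Flow is perpendicular to layering, so the layers act in series and the equivalent K is the thickness-weighted harmonic mean.
Total thickness L = 4.38 + 10.2 + 8.34 + 9.91 = 32.83 m.
Σ(b_i/K_i) = 4.38/1980 + 10.2/1.57 + 8.34/75.9 + 9.91/0.281 = 41.88 d.
K_eq = L / Σ(b_i/K_i) = 32.83 / 41.88 = 0.7840 m/day.
Q = K_eq · A · (Δh/L) = 0.7840 × 287 × (9.25/32.83) = 63.40 m³/day.

63.4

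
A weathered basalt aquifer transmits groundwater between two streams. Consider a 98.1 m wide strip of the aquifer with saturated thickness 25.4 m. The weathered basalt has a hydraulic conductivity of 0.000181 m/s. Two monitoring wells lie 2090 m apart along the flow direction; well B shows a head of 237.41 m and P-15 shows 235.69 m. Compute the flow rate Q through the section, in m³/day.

32.1

Convert K: 0.000181 m/s × 86400 = 15.64 m/day.
Cross-sectional area A = 98.1 × 25.4 = 2492 m².
Hydraulic gradient i = (237.41 − 235.69) / 2090 = 1.72 / 2090 = 0.0008230.
Darcy's law: Q = K · A · i = 15.64 × 2492 × 0.0008230 = 32.07 m³/day.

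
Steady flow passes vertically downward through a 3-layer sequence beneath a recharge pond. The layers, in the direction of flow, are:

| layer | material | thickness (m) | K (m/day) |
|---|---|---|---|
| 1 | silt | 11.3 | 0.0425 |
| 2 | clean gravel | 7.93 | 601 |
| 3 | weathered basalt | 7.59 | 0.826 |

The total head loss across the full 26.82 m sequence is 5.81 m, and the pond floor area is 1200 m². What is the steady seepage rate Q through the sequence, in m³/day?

25.3

Flow is perpendicular to layering, so the layers act in series and the equivalent K is the thickness-weighted harmonic mean.
Total thickness L = 11.3 + 7.93 + 7.59 = 26.82 m.
Σ(b_i/K_i) = 11.3/0.0425 + 7.93/601 + 7.59/0.826 = 275.1 d.
K_eq = L / Σ(b_i/K_i) = 26.82 / 275.1 = 0.09750 m/day.
Q = K_eq · A · (Δh/L) = 0.09750 × 1200 × (5.81/26.82) = 25.34 m³/day.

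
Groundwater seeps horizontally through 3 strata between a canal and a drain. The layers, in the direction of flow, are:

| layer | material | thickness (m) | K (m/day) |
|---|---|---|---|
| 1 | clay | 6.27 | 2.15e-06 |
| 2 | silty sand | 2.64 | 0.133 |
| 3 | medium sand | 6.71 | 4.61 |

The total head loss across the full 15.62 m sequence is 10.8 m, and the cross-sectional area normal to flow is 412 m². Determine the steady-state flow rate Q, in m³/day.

0.00153

Flow is perpendicular to layering, so the layers act in series and the equivalent K is the thickness-weighted harmonic mean.
Total thickness L = 6.27 + 2.64 + 6.71 = 15.62 m.
Σ(b_i/K_i) = 6.27/2.15e-06 + 2.64/0.133 + 6.71/4.61 = 2.916e+06 d.
K_eq = L / Σ(b_i/K_i) = 15.62 / 2.916e+06 = 5.356e-06 m/day.
Q = K_eq · A · (Δh/L) = 5.356e-06 × 412 × (10.8/15.62) = 0.001526 m³/day.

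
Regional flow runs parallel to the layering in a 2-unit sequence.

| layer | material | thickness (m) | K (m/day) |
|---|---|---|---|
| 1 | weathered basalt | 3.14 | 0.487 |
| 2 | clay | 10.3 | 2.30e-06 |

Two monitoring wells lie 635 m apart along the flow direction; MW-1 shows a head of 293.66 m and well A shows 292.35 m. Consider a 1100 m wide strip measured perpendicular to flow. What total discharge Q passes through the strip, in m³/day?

3.47

Flow is parallel to layering, so each bed carries its own Darcy discharge and the transmissivities add.
Σ(K_i·b_i) = 0.487×3.14 + 2.30e-06×10.3 = 1.529 m²/day.
Hydraulic gradient i = (293.66 − 292.35) / 635 = 1.31 / 635 = 0.002063.
Q = Σ(K_i·b_i) · W · i = 1.529 × 1100 × 0.002063 = 3.470 m³/day.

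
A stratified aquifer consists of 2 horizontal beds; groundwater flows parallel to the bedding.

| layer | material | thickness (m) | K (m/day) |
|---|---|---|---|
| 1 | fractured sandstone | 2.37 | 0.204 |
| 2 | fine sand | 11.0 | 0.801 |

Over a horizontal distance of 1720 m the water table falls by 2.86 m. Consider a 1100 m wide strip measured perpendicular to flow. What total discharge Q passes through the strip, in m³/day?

17.0

Flow is parallel to layering, so each bed carries its own Darcy discharge and the transmissivities add.
Σ(K_i·b_i) = 0.204×2.37 + 0.801×11.0 = 9.294 m²/day.
Hydraulic gradient i = Δh / L = 2.86 / 1720 = 0.001663.
Q = Σ(K_i·b_i) · W · i = 9.294 × 1100 × 0.001663 = 17.00 m³/day.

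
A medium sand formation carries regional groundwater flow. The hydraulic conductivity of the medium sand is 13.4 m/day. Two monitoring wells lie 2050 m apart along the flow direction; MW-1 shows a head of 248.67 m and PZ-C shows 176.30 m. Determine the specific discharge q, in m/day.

Hydraulic gradient i = (248.67 − 176.30) / 2050 = 72.37 / 2050 = 0.03530.
Specific discharge q = K · i = 13.40 × 0.03530 = 0.4731 m/day.

0.473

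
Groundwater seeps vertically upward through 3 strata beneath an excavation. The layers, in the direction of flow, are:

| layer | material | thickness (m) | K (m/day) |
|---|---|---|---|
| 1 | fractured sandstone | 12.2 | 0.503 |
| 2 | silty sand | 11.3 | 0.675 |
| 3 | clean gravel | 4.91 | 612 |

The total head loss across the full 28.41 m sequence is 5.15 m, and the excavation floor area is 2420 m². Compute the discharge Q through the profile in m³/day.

304

Flow is perpendicular to layering, so the layers act in series and the equivalent K is the thickness-weighted harmonic mean.
Total thickness L = 12.2 + 11.3 + 4.91 = 28.41 m.
Σ(b_i/K_i) = 12.2/0.503 + 11.3/0.675 + 4.91/612 = 41.00 d.
K_eq = L / Σ(b_i/K_i) = 28.41 / 41.00 = 0.6929 m/day.
Q = K_eq · A · (Δh/L) = 0.6929 × 2420 × (5.15/28.41) = 304.0 m³/day.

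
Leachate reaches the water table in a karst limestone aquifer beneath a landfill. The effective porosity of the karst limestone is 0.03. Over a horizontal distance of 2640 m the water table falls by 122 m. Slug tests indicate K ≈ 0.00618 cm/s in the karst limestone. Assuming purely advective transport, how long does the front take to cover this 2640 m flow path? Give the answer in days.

Convert K: 0.00618 cm/s × 864 = 5.340 m/day.
Hydraulic gradient i = Δh / L = 122 / 2640 = 0.04621.
Darcy flux q = K · i = 5.340 × 0.04621 = 0.2468 m/day.
Seepage velocity v = q / n_e = 0.2468 / 0.03 = 8.225 m/day.
Travel time t = L / v = 2640 / 8.225 = 321.0 days.

321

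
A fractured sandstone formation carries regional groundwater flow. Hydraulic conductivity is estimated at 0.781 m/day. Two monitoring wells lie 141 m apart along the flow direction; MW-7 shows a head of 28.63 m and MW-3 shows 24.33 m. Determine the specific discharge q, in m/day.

0.0238

Hydraulic gradient i = (28.63 − 24.33) / 141 = 4.3 / 141 = 0.03050.
Specific discharge q = K · i = 0.7810 × 0.03050 = 0.02382 m/day.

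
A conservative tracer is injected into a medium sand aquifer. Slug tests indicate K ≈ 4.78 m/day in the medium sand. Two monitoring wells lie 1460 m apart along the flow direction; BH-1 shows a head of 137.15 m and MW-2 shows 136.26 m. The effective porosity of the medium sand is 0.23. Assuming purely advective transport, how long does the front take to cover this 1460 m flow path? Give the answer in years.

Hydraulic gradient i = (137.15 − 136.26) / 1460 = 0.89 / 1460 = 0.0006096.
Darcy flux q = K · i = 4.780 × 0.0006096 = 0.002914 m/day.
Seepage velocity v = q / n_e = 0.002914 / 0.23 = 0.01267 m/day.
Travel time t = L / v = 1460 / 0.01267 = 1.152e+05 days = 315.5 years.

316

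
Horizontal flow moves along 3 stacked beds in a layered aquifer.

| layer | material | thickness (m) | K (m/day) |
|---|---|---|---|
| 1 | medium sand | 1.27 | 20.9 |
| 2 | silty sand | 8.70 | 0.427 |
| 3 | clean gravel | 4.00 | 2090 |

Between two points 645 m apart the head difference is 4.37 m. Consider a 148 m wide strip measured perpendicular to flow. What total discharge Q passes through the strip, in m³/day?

Flow is parallel to layering, so each bed carries its own Darcy discharge and the transmissivities add.
Σ(K_i·b_i) = 20.9×1.27 + 0.427×8.70 + 2090×4.00 = 8390 m²/day.
Hydraulic gradient i = Δh / L = 4.37 / 645 = 0.006775.
Q = Σ(K_i·b_i) · W · i = 8390 × 148 × 0.006775 = 8413 m³/day.

8410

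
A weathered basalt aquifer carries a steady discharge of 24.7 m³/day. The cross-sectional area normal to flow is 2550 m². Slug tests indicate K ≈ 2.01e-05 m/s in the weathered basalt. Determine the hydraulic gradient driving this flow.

Convert K: 2.01e-05 m/s × 86400 = 1.737 m/day.
From Q = K·A·i, i = Q / (K·A) = 24.7 / (1.737 × 2550) = 0.005578.

0.00558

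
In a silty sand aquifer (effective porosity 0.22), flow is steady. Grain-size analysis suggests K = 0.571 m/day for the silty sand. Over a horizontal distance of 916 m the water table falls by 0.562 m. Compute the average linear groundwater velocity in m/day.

0.00159

Hydraulic gradient i = Δh / L = 0.562 / 916 = 0.0006135.
Darcy flux q = K · i = 0.5710 × 0.0006135 = 0.0003503 m/day.
Seepage velocity v = q / n_e = 0.0003503 / 0.22 = 0.001592 m/day.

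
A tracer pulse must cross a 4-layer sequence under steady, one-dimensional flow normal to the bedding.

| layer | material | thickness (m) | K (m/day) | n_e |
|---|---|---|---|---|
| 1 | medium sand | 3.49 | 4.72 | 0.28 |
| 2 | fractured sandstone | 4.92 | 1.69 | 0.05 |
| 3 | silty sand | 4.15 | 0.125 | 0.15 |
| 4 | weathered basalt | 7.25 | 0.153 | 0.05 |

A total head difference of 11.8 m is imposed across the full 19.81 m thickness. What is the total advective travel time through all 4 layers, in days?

With flow normal to the layers, continuity requires the same specific discharge q through every layer.
Σ(b_i/K_i) = 3.49/4.72 + 4.92/1.69 + 4.15/0.125 + 7.25/0.153 = 84.24 d.
q = Δh / Σ(b_i/K_i) = 11.8 / 84.24 = 0.1401 m/day.
In each layer the seepage velocity is v_i = q/n_i, so the layer transit time is t_i = b_i·n_i / q:
  layer 1 (medium sand): t_1 = 3.49 × 0.28 / 0.1401 = 6.976 d
  layer 2 (fractured sandstone): t_2 = 4.92 × 0.05 / 0.1401 = 1.756 d
  layer 3 (silty sand): t_3 = 4.15 × 0.15 / 0.1401 = 4.444 d
  layer 4 (weathered basalt): t_4 = 7.25 × 0.05 / 0.1401 = 2.588 d
Total t = Σ t_i = 15.76 days.

15.8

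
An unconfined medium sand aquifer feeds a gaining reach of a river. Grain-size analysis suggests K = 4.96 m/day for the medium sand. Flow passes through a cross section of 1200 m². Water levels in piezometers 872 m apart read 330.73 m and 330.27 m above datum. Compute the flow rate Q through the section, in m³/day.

Hydraulic gradient i = (330.73 − 330.27) / 872 = 0.46 / 872 = 0.0005275.
Darcy's law: Q = K · A · i = 4.960 × 1200 × 0.0005275 = 3.140 m³/day.

3.14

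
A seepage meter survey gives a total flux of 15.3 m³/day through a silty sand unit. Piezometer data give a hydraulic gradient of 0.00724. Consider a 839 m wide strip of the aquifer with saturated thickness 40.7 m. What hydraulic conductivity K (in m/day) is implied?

0.0619

Cross-sectional area A = 839 × 40.7 = 34147 m².
Hydraulic gradient i = 0.00724.
From Q = K·A·i, K = Q / (A·i) = 15.3 / (34147 × 0.007240) = 0.06189 m/day.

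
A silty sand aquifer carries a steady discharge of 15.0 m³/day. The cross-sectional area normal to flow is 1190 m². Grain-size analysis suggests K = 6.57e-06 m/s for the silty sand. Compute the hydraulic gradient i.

Convert K: 6.57e-06 m/s × 86400 = 0.5676 m/day.
From Q = K·A·i, i = Q / (K·A) = 15.0 / (0.5676 × 1190) = 0.02221.

0.0222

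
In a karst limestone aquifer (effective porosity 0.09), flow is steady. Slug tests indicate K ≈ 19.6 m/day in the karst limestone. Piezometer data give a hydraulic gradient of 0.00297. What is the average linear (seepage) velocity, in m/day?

0.647

Hydraulic gradient i = 0.00297.
Darcy flux q = K · i = 19.60 × 0.002970 = 0.05821 m/day.
Seepage velocity v = q / n_e = 0.05821 / 0.09 = 0.6468 m/day.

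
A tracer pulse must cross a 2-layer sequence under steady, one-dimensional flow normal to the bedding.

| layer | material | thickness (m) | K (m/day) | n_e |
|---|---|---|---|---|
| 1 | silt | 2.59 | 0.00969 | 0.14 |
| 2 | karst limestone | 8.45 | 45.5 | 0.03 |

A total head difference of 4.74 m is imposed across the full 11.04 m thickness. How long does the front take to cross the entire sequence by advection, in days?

34.8

With flow normal to the layers, continuity requires the same specific discharge q through every layer.
Σ(b_i/K_i) = 2.59/0.00969 + 8.45/45.5 = 267.5 d.
q = Δh / Σ(b_i/K_i) = 4.74 / 267.5 = 0.01772 m/day.
In each layer the seepage velocity is v_i = q/n_i, so the layer transit time is t_i = b_i·n_i / q:
  layer 1 (silt): t_1 = 2.59 × 0.14 / 0.01772 = 20.46 d
  layer 2 (karst limestone): t_2 = 8.45 × 0.03 / 0.01772 = 14.30 d
Total t = Σ t_i = 34.77 days.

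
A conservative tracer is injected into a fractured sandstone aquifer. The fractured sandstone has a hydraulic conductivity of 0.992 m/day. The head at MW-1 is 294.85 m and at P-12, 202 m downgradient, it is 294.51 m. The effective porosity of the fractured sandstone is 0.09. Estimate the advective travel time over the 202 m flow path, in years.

29.8

Hydraulic gradient i = (294.85 − 294.51) / 202 = 0.34 / 202 = 0.001683.
Darcy flux q = K · i = 0.9920 × 0.001683 = 0.001670 m/day.
Seepage velocity v = q / n_e = 0.001670 / 0.09 = 0.01855 m/day.
Travel time t = L / v = 202 / 0.01855 = 10888 days = 29.81 years.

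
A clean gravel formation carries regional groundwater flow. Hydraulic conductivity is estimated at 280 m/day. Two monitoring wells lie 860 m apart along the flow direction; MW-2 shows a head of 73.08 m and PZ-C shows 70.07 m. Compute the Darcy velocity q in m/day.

0.980

Hydraulic gradient i = (73.08 − 70.07) / 860 = 3.01 / 860 = 0.003500.
Specific discharge q = K · i = 280.0 × 0.003500 = 0.9800 m/day.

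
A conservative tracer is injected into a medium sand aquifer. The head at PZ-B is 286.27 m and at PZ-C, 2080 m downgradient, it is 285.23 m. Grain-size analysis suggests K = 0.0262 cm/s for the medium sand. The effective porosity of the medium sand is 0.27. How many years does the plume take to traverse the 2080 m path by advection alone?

136

Convert K: 0.0262 cm/s × 864 = 22.64 m/day.
Hydraulic gradient i = (286.27 − 285.23) / 2080 = 1.04 / 2080 = 0.0005000.
Darcy flux q = K · i = 22.64 × 0.0005000 = 0.01132 m/day.
Seepage velocity v = q / n_e = 0.01132 / 0.27 = 0.04192 m/day.
Travel time t = L / v = 2080 / 0.04192 = 49618 days = 135.8 years.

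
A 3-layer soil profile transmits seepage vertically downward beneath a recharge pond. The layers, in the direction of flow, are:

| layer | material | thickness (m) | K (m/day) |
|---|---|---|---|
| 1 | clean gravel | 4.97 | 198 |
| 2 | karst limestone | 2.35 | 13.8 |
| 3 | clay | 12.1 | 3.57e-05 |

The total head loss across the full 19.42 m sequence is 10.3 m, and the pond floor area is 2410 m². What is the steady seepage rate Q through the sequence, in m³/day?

Flow is perpendicular to layering, so the layers act in series and the equivalent K is the thickness-weighted harmonic mean.
Total thickness L = 4.97 + 2.35 + 12.1 = 19.42 m.
Σ(b_i/K_i) = 4.97/198 + 2.35/13.8 + 12.1/3.57e-05 = 3.389e+05 d.
K_eq = L / Σ(b_i/K_i) = 19.42 / 3.389e+05 = 5.730e-05 m/day.
Q = K_eq · A · (Δh/L) = 5.730e-05 × 2410 × (10.3/19.42) = 0.07324 m³/day.

0.0732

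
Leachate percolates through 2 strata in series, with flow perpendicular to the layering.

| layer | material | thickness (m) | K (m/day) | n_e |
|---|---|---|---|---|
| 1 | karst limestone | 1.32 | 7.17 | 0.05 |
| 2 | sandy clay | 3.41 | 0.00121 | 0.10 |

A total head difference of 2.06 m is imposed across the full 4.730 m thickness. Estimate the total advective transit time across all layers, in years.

1.52

With flow normal to the layers, continuity requires the same specific discharge q through every layer.
Σ(b_i/K_i) = 1.32/7.17 + 3.41/0.00121 = 2818 d.
q = Δh / Σ(b_i/K_i) = 2.06 / 2818 = 0.0007309 m/day.
In each layer the seepage velocity is v_i = q/n_i, so the layer transit time is t_i = b_i·n_i / q:
  layer 1 (karst limestone): t_1 = 1.32 × 0.05 / 0.0007309 = 90.30 d
  layer 2 (sandy clay): t_2 = 3.41 × 0.10 / 0.0007309 = 466.5 d
Total t = Σ t_i = 556.8 days = 1.525 years.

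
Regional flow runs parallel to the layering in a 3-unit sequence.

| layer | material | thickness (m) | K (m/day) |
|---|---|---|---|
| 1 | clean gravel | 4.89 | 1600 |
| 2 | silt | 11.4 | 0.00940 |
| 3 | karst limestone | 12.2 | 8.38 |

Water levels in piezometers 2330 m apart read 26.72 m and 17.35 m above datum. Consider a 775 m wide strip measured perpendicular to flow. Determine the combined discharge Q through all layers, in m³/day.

Flow is parallel to layering, so each bed carries its own Darcy discharge and the transmissivities add.
Σ(K_i·b_i) = 1600×4.89 + 0.00940×11.4 + 8.38×12.2 = 7926 m²/day.
Hydraulic gradient i = (26.72 − 17.35) / 2330 = 9.37 / 2330 = 0.004021.
Q = Σ(K_i·b_i) · W · i = 7926 × 775 × 0.004021 = 24703 m³/day.

24700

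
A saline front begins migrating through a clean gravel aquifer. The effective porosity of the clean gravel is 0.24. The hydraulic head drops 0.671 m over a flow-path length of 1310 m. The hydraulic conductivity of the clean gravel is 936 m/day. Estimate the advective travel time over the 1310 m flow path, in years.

1.80

Hydraulic gradient i = Δh / L = 0.671 / 1310 = 0.0005122.
Darcy flux q = K · i = 936.0 × 0.0005122 = 0.4794 m/day.
Seepage velocity v = q / n_e = 0.4794 / 0.24 = 1.998 m/day.
Travel time t = L / v = 1310 / 1.998 = 655.8 days = 1.795 years.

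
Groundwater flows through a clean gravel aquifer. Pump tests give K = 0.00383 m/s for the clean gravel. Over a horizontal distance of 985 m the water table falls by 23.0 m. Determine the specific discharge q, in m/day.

7.73

Convert K: 0.00383 m/s × 86400 = 330.9 m/day.
Hydraulic gradient i = Δh / L = 23.0 / 985 = 0.02335.
Specific discharge q = K · i = 330.9 × 0.02335 = 7.727 m/day.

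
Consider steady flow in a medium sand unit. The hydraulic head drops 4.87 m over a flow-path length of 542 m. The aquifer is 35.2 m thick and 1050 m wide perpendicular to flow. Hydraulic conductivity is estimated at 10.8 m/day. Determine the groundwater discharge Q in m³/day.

3590

Cross-sectional area A = 1050 × 35.2 = 36960 m².
Hydraulic gradient i = Δh / L = 4.87 / 542 = 0.008985.
Darcy's law: Q = K · A · i = 10.80 × 36960 × 0.008985 = 3587 m³/day.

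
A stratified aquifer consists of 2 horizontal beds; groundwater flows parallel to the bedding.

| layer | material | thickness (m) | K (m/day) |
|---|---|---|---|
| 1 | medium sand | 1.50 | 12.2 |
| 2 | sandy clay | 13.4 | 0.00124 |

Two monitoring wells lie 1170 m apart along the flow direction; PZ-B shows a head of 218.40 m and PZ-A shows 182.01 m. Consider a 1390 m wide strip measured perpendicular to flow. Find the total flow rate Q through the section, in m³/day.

792

Flow is parallel to layering, so each bed carries its own Darcy discharge and the transmissivities add.
Σ(K_i·b_i) = 12.2×1.50 + 0.00124×13.4 = 18.32 m²/day.
Hydraulic gradient i = (218.40 − 182.01) / 1170 = 36.39 / 1170 = 0.03110.
Q = Σ(K_i·b_i) · W · i = 18.32 × 1390 × 0.03110 = 791.9 m³/day.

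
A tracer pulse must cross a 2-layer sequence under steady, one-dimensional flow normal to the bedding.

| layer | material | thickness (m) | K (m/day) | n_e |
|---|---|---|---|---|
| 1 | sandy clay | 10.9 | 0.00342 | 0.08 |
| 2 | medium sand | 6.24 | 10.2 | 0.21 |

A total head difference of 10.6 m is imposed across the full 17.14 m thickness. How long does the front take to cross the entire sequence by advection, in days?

656

With flow normal to the layers, continuity requires the same specific discharge q through every layer.
Σ(b_i/K_i) = 10.9/0.00342 + 6.24/10.2 = 3188 d.
q = Δh / Σ(b_i/K_i) = 10.6 / 3188 = 0.003325 m/day.
In each layer the seepage velocity is v_i = q/n_i, so the layer transit time is t_i = b_i·n_i / q:
  layer 1 (sandy clay): t_1 = 10.9 × 0.08 / 0.003325 = 262.2 d
  layer 2 (medium sand): t_2 = 6.24 × 0.21 / 0.003325 = 394.1 d
Total t = Σ t_i = 656.3 days.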